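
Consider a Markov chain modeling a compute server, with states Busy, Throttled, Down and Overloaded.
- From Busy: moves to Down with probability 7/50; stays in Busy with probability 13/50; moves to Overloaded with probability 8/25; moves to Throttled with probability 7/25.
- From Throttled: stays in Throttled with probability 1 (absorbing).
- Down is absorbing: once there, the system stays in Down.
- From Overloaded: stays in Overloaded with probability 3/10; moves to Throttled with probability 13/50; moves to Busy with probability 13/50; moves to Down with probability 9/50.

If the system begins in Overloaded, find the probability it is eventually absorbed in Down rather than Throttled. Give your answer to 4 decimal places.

0.3901

Let h(s) be the probability of absorption at Down starting from transient state s. Then h(Down) = 1 and h(Throttled) = 0. By first-step analysis:
h(Busy) = 0.26·h(Busy) + 0.28·0 + 0.14·1 + 0.32·h(Overloaded)
h(Overloaded) = 0.26·h(Busy) + 0.26·0 + 0.18·1 + 0.3·h(Overloaded)
Solving: h(Busy) = 0.3579, h(Overloaded) = 0.3901.
Starting from Overloaded, the probability is 0.3901.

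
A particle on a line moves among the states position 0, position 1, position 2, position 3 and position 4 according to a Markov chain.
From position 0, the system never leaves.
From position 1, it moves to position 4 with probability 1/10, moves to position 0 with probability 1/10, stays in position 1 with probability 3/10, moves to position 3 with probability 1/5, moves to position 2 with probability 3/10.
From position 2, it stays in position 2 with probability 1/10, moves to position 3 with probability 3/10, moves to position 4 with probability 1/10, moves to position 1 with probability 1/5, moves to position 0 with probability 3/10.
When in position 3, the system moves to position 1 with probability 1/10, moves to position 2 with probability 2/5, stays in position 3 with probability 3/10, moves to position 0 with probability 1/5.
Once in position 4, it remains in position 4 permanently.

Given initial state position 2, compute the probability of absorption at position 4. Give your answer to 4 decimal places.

Let h(s) be the probability of absorption at position 4 starting from transient state s. Then h(position 4) = 1 and h(position 0) = 0. By first-step analysis:
h(position 1) = 0.1·0 + 0.3·h(position 1) + 0.3·h(position 2) + 0.2·h(position 3) + 0.1·1
h(position 2) = 0.3·0 + 0.2·h(position 1) + 0.1·h(position 2) + 0.3·h(position 3) + 0.1·1
h(position 3) = 0.2·0 + 0.1·h(position 1) + 0.4·h(position 2) + 0.3·h(position 3)
Solving: h(position 1) = 0.2941, h(position 2) = 0.2353, h(position 3) = 0.1765.
Starting from position 2, the probability is 0.2353.

0.2353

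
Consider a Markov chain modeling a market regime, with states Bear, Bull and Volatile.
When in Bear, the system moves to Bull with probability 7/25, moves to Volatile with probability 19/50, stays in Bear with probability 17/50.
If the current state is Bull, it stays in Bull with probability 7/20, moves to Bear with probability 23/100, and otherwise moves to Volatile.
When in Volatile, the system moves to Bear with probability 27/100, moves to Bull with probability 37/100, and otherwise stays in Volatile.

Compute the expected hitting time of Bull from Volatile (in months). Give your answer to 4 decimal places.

2.9081

Let t(s) be the expected number of months to first reach Bull from state s, with t(Bull) = 0. Conditioning on the first month:
t(Bear) = 1 + 0.34·t(Bear) + 0.38·t(Volatile)
t(Volatile) = 1 + 0.27·t(Bear) + 0.36·t(Volatile)
Solving: t(Bear) = 3.1895, t(Volatile) = 2.9081.
Expected months from Volatile to Bull: 2.9081.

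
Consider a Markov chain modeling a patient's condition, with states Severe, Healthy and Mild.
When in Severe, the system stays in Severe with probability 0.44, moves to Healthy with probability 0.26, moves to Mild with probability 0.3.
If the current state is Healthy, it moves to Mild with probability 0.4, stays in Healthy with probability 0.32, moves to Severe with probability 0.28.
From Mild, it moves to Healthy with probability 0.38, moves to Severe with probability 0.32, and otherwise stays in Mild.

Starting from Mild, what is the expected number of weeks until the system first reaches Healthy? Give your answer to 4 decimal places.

2.9730

Let t(s) be the expected number of weeks to first reach Healthy from state s, with t(Healthy) = 0. Conditioning on the first week:
t(Severe) = 1 + 0.44·t(Severe) + 0.3·t(Mild)
t(Mild) = 1 + 0.32·t(Severe) + 0.3·t(Mild)
Solving: t(Severe) = 3.3784, t(Mild) = 2.9730.
Expected weeks from Mild to Healthy: 2.9730.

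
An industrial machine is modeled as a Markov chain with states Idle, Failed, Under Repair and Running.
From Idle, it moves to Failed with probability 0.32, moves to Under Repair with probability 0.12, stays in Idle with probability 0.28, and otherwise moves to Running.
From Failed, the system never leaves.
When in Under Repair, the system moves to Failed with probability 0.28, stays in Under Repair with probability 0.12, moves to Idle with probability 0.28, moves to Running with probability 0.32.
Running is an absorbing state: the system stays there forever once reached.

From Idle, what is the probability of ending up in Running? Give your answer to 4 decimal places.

0.4747

Let h(s) be the probability of absorption at Running starting from transient state s. Then h(Running) = 1 and h(Failed) = 0. By first-step analysis:
h(Idle) = 0.28·h(Idle) + 0.32·0 + 0.12·h(Under Repair) + 0.28·1
h(Under Repair) = 0.28·h(Idle) + 0.28·0 + 0.12·h(Under Repair) + 0.32·1
Solving: h(Idle) = 0.4747, h(Under Repair) = 0.5147.
Starting from Idle, the probability is 0.4747.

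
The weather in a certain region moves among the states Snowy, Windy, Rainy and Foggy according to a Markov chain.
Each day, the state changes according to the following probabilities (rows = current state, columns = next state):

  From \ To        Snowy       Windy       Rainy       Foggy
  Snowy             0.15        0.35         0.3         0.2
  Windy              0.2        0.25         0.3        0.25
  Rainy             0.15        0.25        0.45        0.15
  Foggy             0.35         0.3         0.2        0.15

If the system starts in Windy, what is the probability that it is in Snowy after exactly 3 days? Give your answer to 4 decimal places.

Propagate the distribution vector 3 days from Windy.
After 0 days: (0.0000, 1.0000, 0.0000, 0.0000)
After 1 day: (0.2000, 0.2500, 0.3000, 0.2500)
After 2 days: (0.2125, 0.2825, 0.3200, 0.1850)
After 3 days: (0.2011, 0.2805, 0.3295, 0.1889)
P(in Snowy after 3 days) = 0.2011

0.2011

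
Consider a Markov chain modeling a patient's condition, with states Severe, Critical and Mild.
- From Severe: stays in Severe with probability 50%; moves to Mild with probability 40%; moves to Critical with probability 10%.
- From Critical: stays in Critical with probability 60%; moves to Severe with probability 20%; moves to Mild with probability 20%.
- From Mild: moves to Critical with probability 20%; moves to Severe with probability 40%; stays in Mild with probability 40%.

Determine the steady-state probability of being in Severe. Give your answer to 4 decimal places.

0.3846

Let the stationary distribution be π with π = πP and π_1 + π_2 + π_3 = 1.
π_1 = 0.5·π_1 + 0.2·π_2 + 0.4·π_3
π_2 = 0.1·π_1 + 0.6·π_2 + 0.2·π_3
Solving with the normalization constraint gives π = (0.3846, 0.2692, 0.3462).
So the stationary probability of Severe is 0.3846.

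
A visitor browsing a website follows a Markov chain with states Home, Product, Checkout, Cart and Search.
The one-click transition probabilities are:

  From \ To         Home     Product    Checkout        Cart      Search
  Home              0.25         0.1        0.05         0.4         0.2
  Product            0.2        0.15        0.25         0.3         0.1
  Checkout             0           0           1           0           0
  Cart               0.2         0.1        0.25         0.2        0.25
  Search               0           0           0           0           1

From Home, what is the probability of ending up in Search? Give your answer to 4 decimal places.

Let h(s) be the probability of absorption at Search starting from transient state s. Then h(Search) = 1 and h(Checkout) = 0. By first-step analysis:
h(Home) = 0.25·h(Home) + 0.1·h(Product) + 0.05·0 + 0.4·h(Cart) + 0.2·1
h(Product) = 0.2·h(Home) + 0.15·h(Product) + 0.25·0 + 0.3·h(Cart) + 0.1·1
h(Cart) = 0.2·h(Home) + 0.1·h(Product) + 0.25·0 + 0.2·h(Cart) + 0.25·1
Solving: h(Home) = 0.6021, h(Product) = 0.4422, h(Cart) = 0.5183.
Starting from Home, the probability is 0.6021.

0.6021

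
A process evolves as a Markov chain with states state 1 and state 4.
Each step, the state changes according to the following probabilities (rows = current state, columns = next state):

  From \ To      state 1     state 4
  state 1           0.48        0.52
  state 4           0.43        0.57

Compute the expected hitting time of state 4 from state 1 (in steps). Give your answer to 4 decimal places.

1.9231

Let t(s) be the expected number of steps to first reach state 4 from state s, with t(state 4) = 0. Conditioning on the first step:
t(state 1) = 1 + 0.48·t(state 1)
Solving: t(state 1) = 1.9231.
Expected steps from state 1 to state 4: 1.9231.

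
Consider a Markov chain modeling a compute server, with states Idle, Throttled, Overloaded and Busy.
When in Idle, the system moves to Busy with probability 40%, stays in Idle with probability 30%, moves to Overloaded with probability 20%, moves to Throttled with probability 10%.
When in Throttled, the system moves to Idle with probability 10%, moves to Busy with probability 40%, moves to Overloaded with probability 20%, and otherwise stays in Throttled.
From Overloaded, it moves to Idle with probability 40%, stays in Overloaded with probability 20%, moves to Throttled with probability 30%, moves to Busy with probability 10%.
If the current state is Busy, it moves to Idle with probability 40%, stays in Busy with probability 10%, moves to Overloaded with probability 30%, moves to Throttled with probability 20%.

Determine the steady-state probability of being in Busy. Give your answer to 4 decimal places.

Let the stationary distribution be π with π = πP and π_1 + π_2 + π_3 + π_4 = 1.
π_1 = 0.3·π_1 + 0.1·π_2 + 0.4·π_3 + 0.4·π_4
π_2 = 0.1·π_1 + 0.3·π_2 + 0.3·π_3 + 0.2·π_4
π_3 = 0.2·π_1 + 0.2·π_2 + 0.2·π_3 + 0.3·π_4
Solving with the normalization constraint gives π = (0.3055, 0.2133, 0.2256, 0.2556).
So the stationary probability of Busy is 0.2556.

0.2556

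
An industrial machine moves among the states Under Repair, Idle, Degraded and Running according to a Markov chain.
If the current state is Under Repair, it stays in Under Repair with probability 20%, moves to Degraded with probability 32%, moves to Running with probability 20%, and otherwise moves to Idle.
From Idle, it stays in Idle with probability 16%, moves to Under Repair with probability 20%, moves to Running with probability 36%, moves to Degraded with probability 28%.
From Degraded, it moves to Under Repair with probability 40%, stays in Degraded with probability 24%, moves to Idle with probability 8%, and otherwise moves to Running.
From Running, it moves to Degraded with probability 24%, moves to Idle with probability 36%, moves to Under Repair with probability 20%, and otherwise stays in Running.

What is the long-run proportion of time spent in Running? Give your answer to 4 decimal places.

Let the stationary distribution be π with π = πP and π_1 + π_2 + π_3 + π_4 = 1.
π_1 = 0.2·π_1 + 0.2·π_2 + 0.4·π_3 + 0.2·π_4
π_2 = 0.28·π_1 + 0.16·π_2 + 0.08·π_3 + 0.36·π_4
π_3 = 0.32·π_1 + 0.28·π_2 + 0.24·π_3 + 0.24·π_4
Solving with the normalization constraint gives π = (0.2538, 0.2203, 0.2691, 0.2568).
So the stationary probability of Running is 0.2568.

0.2568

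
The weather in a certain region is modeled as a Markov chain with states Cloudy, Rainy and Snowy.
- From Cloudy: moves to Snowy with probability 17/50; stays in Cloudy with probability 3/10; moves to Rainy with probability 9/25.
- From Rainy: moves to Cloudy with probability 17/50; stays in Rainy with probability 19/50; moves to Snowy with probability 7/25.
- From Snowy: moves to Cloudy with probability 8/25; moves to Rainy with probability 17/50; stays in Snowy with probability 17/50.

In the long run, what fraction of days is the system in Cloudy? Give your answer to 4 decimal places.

0.3208

Let the stationary distribution be π with π = πP and π_1 + π_2 + π_3 = 1.
π_1 = 0.3·π_1 + 0.34·π_2 + 0.32·π_3
π_2 = 0.36·π_1 + 0.38·π_2 + 0.34·π_3
Solving with the normalization constraint gives π = (0.3208, 0.3609, 0.3183).
So the stationary probability of Cloudy is 0.3208.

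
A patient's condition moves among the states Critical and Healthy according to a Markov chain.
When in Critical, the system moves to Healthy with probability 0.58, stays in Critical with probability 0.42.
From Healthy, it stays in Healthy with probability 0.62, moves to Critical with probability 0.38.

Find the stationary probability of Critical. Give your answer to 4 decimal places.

Let the stationary distribution be π with π = πP and π_1 + π_2 = 1.
π_1 = 0.42·π_1 + 0.38·π_2
Solving with the normalization constraint gives π = (0.3958, 0.6042).
So the stationary probability of Critical is 0.3958.

0.3958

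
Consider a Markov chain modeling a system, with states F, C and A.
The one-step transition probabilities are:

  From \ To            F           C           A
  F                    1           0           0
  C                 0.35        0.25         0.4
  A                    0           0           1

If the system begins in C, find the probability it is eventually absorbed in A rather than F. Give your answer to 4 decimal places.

Let h(s) be the probability of absorption at A starting from transient state s. Then h(A) = 1 and h(F) = 0. By first-step analysis:
h(C) = 0.35·0 + 0.25·h(C) + 0.4·1
Solving: h(C) = 0.5333.
Starting from C, the probability is 0.5333.

0.5333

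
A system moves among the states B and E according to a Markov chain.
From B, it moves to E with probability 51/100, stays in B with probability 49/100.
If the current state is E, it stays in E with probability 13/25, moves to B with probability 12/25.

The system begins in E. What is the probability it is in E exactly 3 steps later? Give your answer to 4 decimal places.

0.5152

Propagate the distribution vector 3 steps from E.
After 0 steps: (0.0000, 1.0000)
After 1 step: (0.4800, 0.5200)
After 2 steps: (0.4848, 0.5152)
After 3 steps: (0.4848, 0.5152)
P(in E after 3 steps) = 0.5152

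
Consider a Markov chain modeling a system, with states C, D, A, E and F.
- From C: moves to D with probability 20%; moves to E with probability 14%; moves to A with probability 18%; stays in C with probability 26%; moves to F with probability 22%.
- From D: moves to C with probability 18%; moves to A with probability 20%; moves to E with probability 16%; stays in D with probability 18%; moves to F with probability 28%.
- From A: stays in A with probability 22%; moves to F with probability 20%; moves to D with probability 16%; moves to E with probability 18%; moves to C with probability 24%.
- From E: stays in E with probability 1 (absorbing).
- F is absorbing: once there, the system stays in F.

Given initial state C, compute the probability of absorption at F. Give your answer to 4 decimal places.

0.6004

Let h(s) be the probability of absorption at F starting from transient state s. Then h(F) = 1 and h(E) = 0. By first-step analysis:
h(C) = 0.26·h(C) + 0.2·h(D) + 0.18·h(A) + 0.14·0 + 0.22·1
h(D) = 0.18·h(C) + 0.18·h(D) + 0.2·h(A) + 0.16·0 + 0.28·1
h(A) = 0.24·h(C) + 0.16·h(D) + 0.22·h(A) + 0.18·0 + 0.2·1
Solving: h(C) = 0.6004, h(D) = 0.6114, h(A) = 0.5666.
Starting from C, the probability is 0.6004.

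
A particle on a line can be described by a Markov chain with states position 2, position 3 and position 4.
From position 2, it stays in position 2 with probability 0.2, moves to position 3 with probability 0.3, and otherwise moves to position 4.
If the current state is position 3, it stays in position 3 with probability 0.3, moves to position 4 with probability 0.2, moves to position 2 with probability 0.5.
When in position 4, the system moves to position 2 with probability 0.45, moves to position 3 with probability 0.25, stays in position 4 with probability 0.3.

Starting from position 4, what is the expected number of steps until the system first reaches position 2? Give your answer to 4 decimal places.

2.1591

Let t(s) be the expected number of steps to first reach position 2 from state s, with t(position 2) = 0. Conditioning on the first step:
t(position 3) = 1 + 0.3·t(position 3) + 0.2·t(position 4)
t(position 4) = 1 + 0.25·t(position 3) + 0.3·t(position 4)
Solving: t(position 3) = 2.0455, t(position 4) = 2.1591.
Expected steps from position 4 to position 2: 2.1591.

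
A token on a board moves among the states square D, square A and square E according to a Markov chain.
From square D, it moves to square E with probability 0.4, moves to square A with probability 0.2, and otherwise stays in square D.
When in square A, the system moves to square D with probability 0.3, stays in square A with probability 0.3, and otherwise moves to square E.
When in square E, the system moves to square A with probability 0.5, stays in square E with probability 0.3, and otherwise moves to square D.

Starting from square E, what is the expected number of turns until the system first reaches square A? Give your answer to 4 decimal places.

Let t(s) be the expected number of turns to first reach square A from state s, with t(square A) = 0. Conditioning on the first turn:
t(square D) = 1 + 0.4·t(square D) + 0.4·t(square E)
t(square E) = 1 + 0.2·t(square D) + 0.3·t(square E)
Solving: t(square D) = 3.2353, t(square E) = 2.3529.
Expected turns from square E to square A: 2.3529.

2.3529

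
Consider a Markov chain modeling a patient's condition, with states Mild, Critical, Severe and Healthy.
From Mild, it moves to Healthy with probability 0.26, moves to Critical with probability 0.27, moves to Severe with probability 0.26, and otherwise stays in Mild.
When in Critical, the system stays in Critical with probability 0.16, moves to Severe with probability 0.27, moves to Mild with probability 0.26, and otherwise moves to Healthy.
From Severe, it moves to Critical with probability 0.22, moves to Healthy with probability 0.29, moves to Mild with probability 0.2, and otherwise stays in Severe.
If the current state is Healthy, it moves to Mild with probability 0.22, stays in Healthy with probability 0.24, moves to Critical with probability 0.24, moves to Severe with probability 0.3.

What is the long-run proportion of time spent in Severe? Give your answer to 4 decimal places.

Let the stationary distribution be π with π = πP and π_1 + π_2 + π_3 + π_4 = 1.
π_1 = 0.21·π_1 + 0.26·π_2 + 0.2·π_3 + 0.22·π_4
π_2 = 0.27·π_1 + 0.16·π_2 + 0.22·π_3 + 0.24·π_4
π_3 = 0.26·π_1 + 0.27·π_2 + 0.29·π_3 + 0.3·π_4
Solving with the normalization constraint gives π = (0.2211, 0.2231, 0.2816, 0.2741).
So the stationary probability of Severe is 0.2816.

0.2816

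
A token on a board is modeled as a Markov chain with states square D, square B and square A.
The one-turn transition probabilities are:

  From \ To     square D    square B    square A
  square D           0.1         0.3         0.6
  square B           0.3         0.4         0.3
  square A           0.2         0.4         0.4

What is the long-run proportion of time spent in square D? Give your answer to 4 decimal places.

Let the stationary distribution be π with π = πP and π_1 + π_2 + π_3 = 1.
π_1 = 0.1·π_1 + 0.3·π_2 + 0.2·π_3
π_2 = 0.3·π_1 + 0.4·π_2 + 0.4·π_3
Solving with the normalization constraint gives π = (0.2162, 0.3784, 0.4054).
So the stationary probability of square D is 0.2162.

0.2162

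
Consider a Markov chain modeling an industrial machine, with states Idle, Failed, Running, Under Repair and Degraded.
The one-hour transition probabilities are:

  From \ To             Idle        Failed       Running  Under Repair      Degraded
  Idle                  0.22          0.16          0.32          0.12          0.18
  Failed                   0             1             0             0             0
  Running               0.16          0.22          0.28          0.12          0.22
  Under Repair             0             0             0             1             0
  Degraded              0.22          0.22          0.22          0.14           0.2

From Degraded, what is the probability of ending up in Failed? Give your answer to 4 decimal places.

0.6136

Let h(s) be the probability of absorption at Failed starting from transient state s. Then h(Failed) = 1 and h(Under Repair) = 0. By first-step analysis:
h(Idle) = 0.22·h(Idle) + 0.16·1 + 0.32·h(Running) + 0.12·0 + 0.18·h(Degraded)
h(Running) = 0.16·h(Idle) + 0.22·1 + 0.28·h(Running) + 0.12·0 + 0.22·h(Degraded)
h(Degraded) = 0.22·h(Idle) + 0.22·1 + 0.22·h(Running) + 0.14·0 + 0.2·h(Degraded)
Solving: h(Idle) = 0.6041, h(Running) = 0.6273, h(Degraded) = 0.6136.
Starting from Degraded, the probability is 0.6136.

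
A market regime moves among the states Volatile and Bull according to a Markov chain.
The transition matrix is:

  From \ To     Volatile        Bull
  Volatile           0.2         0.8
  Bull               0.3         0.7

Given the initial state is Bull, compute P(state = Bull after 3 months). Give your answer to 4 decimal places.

0.7270

Propagate the distribution vector 3 months from Bull.
After 0 months: (0.0000, 1.0000)
After 1 month: (0.3000, 0.7000)
After 2 months: (0.2700, 0.7300)
After 3 months: (0.2730, 0.7270)
P(in Bull after 3 months) = 0.7270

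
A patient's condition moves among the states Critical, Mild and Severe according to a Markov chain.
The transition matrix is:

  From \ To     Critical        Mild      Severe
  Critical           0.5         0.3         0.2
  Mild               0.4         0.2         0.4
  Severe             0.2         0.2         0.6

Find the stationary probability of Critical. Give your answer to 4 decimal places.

0.3529

Let the stationary distribution be π with π = πP and π_1 + π_2 + π_3 = 1.
π_1 = 0.5·π_1 + 0.4·π_2 + 0.2·π_3
π_2 = 0.3·π_1 + 0.2·π_2 + 0.2·π_3
Solving with the normalization constraint gives π = (0.3529, 0.2353, 0.4118).
So the stationary probability of Critical is 0.3529.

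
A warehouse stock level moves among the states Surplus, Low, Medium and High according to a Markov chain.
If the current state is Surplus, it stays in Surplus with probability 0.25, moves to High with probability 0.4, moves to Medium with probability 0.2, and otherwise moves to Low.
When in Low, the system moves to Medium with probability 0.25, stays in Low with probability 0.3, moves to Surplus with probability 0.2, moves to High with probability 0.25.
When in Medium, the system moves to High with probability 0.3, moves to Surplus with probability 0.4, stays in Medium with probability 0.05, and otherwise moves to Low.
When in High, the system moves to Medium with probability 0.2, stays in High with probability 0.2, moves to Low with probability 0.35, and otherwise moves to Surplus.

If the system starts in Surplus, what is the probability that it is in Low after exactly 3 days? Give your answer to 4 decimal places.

0.2641

Propagate the distribution vector 3 days from Surplus.
After 0 days: (1.0000, 0.0000, 0.0000, 0.0000)
After 1 day: (0.2500, 0.1500, 0.2000, 0.4000)
After 2 days: (0.2725, 0.2725, 0.1775, 0.2775)
After 3 days: (0.2630, 0.2641, 0.1870, 0.2859)
P(in Low after 3 days) = 0.2641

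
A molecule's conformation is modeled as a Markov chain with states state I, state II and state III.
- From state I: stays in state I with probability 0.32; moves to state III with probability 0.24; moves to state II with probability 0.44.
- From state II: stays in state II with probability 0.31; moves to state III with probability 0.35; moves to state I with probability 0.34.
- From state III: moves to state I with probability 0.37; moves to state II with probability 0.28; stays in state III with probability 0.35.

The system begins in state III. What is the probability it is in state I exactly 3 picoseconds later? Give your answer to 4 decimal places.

Propagate the distribution vector 3 picoseconds from state III.
After 0 picoseconds: (0.0000, 0.0000, 1.0000)
After 1 picosecond: (0.3700, 0.2800, 0.3500)
After 2 picoseconds: (0.3431, 0.3476, 0.3093)
After 3 picoseconds: (0.3424, 0.3453, 0.3123)
P(in state I after 3 picoseconds) = 0.3424

0.3424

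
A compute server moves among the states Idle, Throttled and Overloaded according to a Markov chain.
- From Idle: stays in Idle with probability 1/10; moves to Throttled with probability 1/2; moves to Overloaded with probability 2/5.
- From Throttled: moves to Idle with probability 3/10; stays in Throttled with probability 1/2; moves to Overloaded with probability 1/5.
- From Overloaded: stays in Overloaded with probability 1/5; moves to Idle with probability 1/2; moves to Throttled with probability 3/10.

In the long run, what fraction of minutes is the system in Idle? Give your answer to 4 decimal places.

Let the stationary distribution be π with π = πP and π_1 + π_2 + π_3 = 1.
π_1 = 0.1·π_1 + 0.3·π_2 + 0.5·π_3
π_2 = 0.5·π_1 + 0.5·π_2 + 0.3·π_3
Solving with the normalization constraint gives π = (0.2931, 0.4483, 0.2586).
So the stationary probability of Idle is 0.2931.

0.2931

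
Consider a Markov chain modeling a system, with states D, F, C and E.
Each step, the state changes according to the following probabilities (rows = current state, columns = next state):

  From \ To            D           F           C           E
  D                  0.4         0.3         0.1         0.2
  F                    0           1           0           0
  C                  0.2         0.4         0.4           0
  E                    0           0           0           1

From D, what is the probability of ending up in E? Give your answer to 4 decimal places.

Let h(s) be the probability of absorption at E starting from transient state s. Then h(E) = 1 and h(F) = 0. By first-step analysis:
h(D) = 0.4·h(D) + 0.3·0 + 0.1·h(C) + 0.2·1
h(C) = 0.2·h(D) + 0.4·0 + 0.4·h(C)
Solving: h(D) = 0.3529, h(C) = 0.1176.
Starting from D, the probability is 0.3529.

0.3529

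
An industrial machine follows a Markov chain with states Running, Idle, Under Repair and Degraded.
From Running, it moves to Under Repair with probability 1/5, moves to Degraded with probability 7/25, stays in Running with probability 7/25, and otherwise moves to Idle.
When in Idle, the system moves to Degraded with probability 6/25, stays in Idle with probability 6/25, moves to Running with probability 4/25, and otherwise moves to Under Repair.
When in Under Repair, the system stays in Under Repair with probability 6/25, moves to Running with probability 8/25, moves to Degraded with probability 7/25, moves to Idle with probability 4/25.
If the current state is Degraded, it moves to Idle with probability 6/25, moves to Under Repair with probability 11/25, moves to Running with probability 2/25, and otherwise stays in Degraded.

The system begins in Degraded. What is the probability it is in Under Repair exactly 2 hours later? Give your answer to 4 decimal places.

Propagate the distribution vector 2 hours from Degraded.
After 0 hours: (0.0000, 0.0000, 0.0000, 1.0000)
After 1 hour: (0.0800, 0.2400, 0.4400, 0.2400)
After 2 hours: (0.2208, 0.2048, 0.3136, 0.2608)
P(in Under Repair after 2 hours) = 0.3136

0.3136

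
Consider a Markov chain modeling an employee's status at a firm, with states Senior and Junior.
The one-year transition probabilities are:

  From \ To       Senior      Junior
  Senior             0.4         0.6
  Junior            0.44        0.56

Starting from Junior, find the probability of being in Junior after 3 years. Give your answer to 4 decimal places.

0.5769

Propagate the distribution vector 3 years from Junior.
After 0 years: (0.0000, 1.0000)
After 1 year: (0.4400, 0.5600)
After 2 years: (0.4224, 0.5776)
After 3 years: (0.4231, 0.5769)
P(in Junior after 3 years) = 0.5769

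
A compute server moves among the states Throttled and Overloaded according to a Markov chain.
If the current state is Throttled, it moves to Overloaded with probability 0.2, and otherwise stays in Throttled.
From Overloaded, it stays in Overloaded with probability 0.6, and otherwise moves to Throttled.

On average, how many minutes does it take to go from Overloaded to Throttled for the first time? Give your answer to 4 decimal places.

2.5000

Let t(s) be the expected number of minutes to first reach Throttled from state s, with t(Throttled) = 0. Conditioning on the first minute:
t(Overloaded) = 1 + 0.6·t(Overloaded)
Solving: t(Overloaded) = 2.5000.
Expected minutes from Overloaded to Throttled: 2.5000.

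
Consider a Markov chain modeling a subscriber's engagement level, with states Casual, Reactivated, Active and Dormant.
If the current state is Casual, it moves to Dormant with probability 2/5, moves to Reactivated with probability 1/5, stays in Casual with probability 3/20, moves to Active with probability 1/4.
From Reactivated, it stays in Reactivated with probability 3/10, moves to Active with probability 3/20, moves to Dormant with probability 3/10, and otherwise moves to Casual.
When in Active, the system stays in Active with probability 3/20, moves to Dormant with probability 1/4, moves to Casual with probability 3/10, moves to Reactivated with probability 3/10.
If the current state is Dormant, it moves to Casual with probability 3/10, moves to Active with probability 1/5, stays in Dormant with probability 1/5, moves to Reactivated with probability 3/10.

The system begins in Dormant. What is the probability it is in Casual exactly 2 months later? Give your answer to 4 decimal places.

Propagate the distribution vector 2 months from Dormant.
After 0 months: (0.0000, 0.0000, 0.0000, 1.0000)
After 1 month: (0.3000, 0.3000, 0.2000, 0.2000)
After 2 months: (0.2400, 0.2700, 0.1900, 0.3000)
P(in Casual after 2 months) = 0.2400

0.2400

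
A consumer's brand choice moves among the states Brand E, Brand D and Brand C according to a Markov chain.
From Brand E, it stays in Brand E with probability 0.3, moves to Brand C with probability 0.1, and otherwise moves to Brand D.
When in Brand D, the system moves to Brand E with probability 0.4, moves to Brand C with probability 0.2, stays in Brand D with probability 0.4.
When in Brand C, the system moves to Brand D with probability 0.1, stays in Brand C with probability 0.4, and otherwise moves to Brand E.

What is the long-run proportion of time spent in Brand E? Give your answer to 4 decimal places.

0.3820

Let the stationary distribution be π with π = πP and π_1 + π_2 + π_3 = 1.
π_1 = 0.3·π_1 + 0.4·π_2 + 0.5·π_3
π_2 = 0.6·π_1 + 0.4·π_2 + 0.1·π_3
Solving with the normalization constraint gives π = (0.3820, 0.4157, 0.2022).
So the stationary probability of Brand E is 0.3820.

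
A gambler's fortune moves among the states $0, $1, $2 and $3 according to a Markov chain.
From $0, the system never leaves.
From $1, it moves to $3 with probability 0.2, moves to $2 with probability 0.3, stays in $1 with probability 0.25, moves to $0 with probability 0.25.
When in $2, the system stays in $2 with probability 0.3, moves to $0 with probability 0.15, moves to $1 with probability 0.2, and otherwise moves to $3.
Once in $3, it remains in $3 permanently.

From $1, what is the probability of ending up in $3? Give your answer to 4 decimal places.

0.5269

Let h(s) be the probability of absorption at $3 starting from transient state s. Then h($3) = 1 and h($0) = 0. By first-step analysis:
h($1) = 0.25·0 + 0.25·h($1) + 0.3·h($2) + 0.2·1
h($2) = 0.15·0 + 0.2·h($1) + 0.3·h($2) + 0.35·1
Solving: h($1) = 0.5269, h($2) = 0.6505.
Starting from $1, the probability is 0.5269.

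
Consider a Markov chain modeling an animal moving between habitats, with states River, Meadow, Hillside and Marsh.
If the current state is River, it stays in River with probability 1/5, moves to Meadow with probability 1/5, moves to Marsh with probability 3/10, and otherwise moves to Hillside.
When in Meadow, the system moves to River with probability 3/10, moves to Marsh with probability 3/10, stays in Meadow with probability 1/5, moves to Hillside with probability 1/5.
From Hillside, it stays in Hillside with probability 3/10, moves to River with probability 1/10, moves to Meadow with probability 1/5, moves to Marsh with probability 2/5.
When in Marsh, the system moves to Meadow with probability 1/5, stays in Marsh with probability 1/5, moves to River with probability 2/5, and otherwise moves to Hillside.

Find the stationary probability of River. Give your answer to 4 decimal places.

Let the stationary distribution be π with π = πP and π_1 + π_2 + π_3 + π_4 = 1.
π_1 = 0.2·π_1 + 0.3·π_2 + 0.1·π_3 + 0.4·π_4
π_2 = 0.2·π_1 + 0.2·π_2 + 0.2·π_3 + 0.2·π_4
π_3 = 0.3·π_1 + 0.2·π_2 + 0.3·π_3 + 0.2·π_4
Solving with the normalization constraint gives π = (0.2541, 0.2000, 0.2505, 0.2955).
So the stationary probability of River is 0.2541.

0.2541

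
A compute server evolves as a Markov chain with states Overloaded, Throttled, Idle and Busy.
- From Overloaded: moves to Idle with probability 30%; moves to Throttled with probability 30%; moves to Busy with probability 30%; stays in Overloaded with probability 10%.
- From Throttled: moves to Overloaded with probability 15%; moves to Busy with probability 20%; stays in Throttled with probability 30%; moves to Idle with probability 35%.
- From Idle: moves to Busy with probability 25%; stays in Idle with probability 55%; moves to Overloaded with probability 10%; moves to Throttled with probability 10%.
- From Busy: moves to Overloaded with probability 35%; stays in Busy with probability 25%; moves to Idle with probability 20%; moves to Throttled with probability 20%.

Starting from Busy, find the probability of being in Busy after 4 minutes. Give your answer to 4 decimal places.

Propagate the distribution vector 4 minutes from Busy.
After 0 minutes: (0.0000, 0.0000, 0.0000, 1.0000)
After 1 minute: (0.3500, 0.2000, 0.2000, 0.2500)
After 2 minutes: (0.1725, 0.2350, 0.3350, 0.2575)
After 3 minutes: (0.1761, 0.2073, 0.3698, 0.2469)
After 4 minutes: (0.1721, 0.2014, 0.3781, 0.2484)
P(in Busy after 4 minutes) = 0.2484

0.2484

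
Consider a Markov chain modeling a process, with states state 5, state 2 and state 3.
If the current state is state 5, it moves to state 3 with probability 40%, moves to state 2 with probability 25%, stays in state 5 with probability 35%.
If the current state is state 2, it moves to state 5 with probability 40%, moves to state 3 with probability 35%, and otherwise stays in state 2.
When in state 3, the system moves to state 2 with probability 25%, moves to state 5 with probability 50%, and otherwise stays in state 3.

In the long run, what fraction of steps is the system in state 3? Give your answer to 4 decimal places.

Let the stationary distribution be π with π = πP and π_1 + π_2 + π_3 = 1.
π_1 = 0.35·π_1 + 0.4·π_2 + 0.5·π_3
π_2 = 0.25·π_1 + 0.25·π_2 + 0.25·π_3
Solving with the normalization constraint gives π = (0.4130, 0.2500, 0.3370).
So the stationary probability of state 3 is 0.3370.

0.3370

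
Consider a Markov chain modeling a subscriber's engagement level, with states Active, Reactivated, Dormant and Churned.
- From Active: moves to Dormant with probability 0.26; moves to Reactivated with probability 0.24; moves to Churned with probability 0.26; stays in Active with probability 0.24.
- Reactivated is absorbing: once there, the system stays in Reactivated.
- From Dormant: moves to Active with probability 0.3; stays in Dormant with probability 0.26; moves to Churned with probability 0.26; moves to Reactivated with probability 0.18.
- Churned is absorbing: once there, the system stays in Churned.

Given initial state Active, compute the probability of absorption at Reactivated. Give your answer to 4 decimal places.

0.4633

Let h(s) be the probability of absorption at Reactivated starting from transient state s. Then h(Reactivated) = 1 and h(Churned) = 0. By first-step analysis:
h(Active) = 0.24·h(Active) + 0.24·1 + 0.26·h(Dormant) + 0.26·0
h(Dormant) = 0.3·h(Active) + 0.18·1 + 0.26·h(Dormant) + 0.26·0
Solving: h(Active) = 0.4633, h(Dormant) = 0.4310.
Starting from Active, the probability is 0.4633.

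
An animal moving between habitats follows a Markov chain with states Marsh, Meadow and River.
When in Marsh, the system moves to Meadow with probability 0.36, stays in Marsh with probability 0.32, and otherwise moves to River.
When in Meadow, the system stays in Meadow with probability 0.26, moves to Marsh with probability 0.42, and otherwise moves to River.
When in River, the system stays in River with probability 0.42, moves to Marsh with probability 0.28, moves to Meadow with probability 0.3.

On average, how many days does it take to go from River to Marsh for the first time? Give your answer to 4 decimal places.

3.1212

Let t(s) be the expected number of days to first reach Marsh from state s, with t(Marsh) = 0. Conditioning on the first day:
t(Meadow) = 1 + 0.26·t(Meadow) + 0.32·t(River)
t(River) = 1 + 0.3·t(Meadow) + 0.42·t(River)
Solving: t(Meadow) = 2.7011, t(River) = 3.1212.
Expected days from River to Marsh: 3.1212.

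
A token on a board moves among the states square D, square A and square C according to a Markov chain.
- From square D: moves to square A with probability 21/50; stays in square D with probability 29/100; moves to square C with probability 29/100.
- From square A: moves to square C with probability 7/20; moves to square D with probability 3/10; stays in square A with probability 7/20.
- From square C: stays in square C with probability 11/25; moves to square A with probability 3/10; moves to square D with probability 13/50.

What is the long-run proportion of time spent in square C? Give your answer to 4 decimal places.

0.3660

Let the stationary distribution be π with π = πP and π_1 + π_2 + π_3 = 1.
π_1 = 0.29·π_1 + 0.3·π_2 + 0.26·π_3
π_2 = 0.42·π_1 + 0.35·π_2 + 0.3·π_3
Solving with the normalization constraint gives π = (0.2825, 0.3515, 0.3660).
So the stationary probability of square C is 0.3660.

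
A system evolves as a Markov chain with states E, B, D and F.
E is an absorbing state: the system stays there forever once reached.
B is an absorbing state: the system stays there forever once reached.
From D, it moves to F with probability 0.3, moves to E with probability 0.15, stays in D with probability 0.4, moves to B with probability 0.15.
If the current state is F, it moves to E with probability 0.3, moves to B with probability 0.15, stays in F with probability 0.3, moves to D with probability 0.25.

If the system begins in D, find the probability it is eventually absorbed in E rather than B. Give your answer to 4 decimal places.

0.5652

Let h(s) be the probability of absorption at E starting from transient state s. Then h(E) = 1 and h(B) = 0. By first-step analysis:
h(D) = 0.15·1 + 0.15·0 + 0.4·h(D) + 0.3·h(F)
h(F) = 0.3·1 + 0.15·0 + 0.25·h(D) + 0.3·h(F)
Solving: h(D) = 0.5652, h(F) = 0.6304.
Starting from D, the probability is 0.5652.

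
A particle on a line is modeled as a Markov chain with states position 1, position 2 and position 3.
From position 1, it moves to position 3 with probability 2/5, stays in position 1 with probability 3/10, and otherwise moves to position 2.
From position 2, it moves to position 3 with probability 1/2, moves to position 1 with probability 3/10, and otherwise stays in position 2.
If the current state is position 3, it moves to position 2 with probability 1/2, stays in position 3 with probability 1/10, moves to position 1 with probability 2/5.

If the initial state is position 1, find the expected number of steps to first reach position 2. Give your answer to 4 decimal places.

Let t(s) be the expected number of steps to first reach position 2 from state s, with t(position 2) = 0. Conditioning on the first step:
t(position 1) = 1 + 0.3·t(position 1) + 0.4·t(position 3)
t(position 3) = 1 + 0.4·t(position 1) + 0.1·t(position 3)
Solving: t(position 1) = 2.7660, t(position 3) = 2.3404.
Expected steps from position 1 to position 2: 2.7660.

2.7660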